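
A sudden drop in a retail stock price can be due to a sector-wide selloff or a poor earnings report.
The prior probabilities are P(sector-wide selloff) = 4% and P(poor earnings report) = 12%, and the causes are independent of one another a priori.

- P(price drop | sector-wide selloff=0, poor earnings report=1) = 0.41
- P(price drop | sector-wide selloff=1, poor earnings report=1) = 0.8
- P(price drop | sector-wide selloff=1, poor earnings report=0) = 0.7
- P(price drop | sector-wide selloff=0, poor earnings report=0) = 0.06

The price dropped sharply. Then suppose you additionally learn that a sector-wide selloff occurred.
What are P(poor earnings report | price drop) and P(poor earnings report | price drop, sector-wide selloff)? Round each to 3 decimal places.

Sum P(price drop|·) weighted by the priors over the 4 (sector-wide selloff, poor earnings report) configurations:
  P(price drop) = 0.06·0.96·0.88 + 0.41·0.96·0.12 + 0.7·0.04·0.88 + 0.8·0.04·0.12
        = 0.050688 + 0.047232 + 0.024640 + 0.003840 = 0.126400
The terms with poor earnings report present sum to 0.051072, so
  P(poor earnings report | price drop) = 0.051072 / 0.126400 ≈ 0.404

Now condition on the additional information:
P(price drop | sector-wide selloff) = 0.7*0.88 + 0.8*0.12 = 0.616000 + 0.096000 = 0.712000
The poor earnings report-present share is 0.8*0.12 = 0.096000.
Hence the posterior is 0.096000/0.712000 ≈ 0.135.
This is intercausal reasoning (explaining away): once sector-wide selloff accounts for the price drop, poor earnings report becomes less likely.

P(poor earnings report | price drop) ≈ 0.404; P(poor earnings report | price drop, sector-wide selloff) ≈ 0.135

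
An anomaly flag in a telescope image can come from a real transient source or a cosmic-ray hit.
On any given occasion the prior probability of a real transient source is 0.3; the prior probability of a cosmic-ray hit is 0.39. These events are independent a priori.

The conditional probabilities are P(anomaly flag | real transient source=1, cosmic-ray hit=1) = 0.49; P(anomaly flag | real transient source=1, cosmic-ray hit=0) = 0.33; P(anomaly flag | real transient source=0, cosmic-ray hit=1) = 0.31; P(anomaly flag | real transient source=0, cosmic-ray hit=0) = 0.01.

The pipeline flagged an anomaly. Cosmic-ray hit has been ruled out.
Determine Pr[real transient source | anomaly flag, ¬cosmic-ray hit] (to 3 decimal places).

P(anomaly flag | ¬cosmic-ray hit) = 0.01·0.7 + 0.33·0.3 = 0.007000 + 0.099000 = 0.106000
The real transient source-present share is 0.33·0.3 = 0.099000.
So P(real transient source | anomaly flag, ¬cosmic-ray hit) = 0.099000/0.106000 ≈ 0.934.

Pr[real transient source | anomaly flag, ¬cosmic-ray hit] ≈ 0.934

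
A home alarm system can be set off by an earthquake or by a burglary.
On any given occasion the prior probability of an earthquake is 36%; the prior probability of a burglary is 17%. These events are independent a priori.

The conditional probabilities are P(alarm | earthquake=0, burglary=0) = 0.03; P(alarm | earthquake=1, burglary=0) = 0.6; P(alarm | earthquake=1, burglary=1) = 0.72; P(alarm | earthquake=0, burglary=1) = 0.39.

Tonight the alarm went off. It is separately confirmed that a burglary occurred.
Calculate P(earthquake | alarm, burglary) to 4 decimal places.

P(alarm | burglary) = 0.39×0.64 + 0.72×0.36 = 0.249600 + 0.259200 = 0.508800
The earthquake-present share is 0.72×0.36 = 0.259200.
So P(earthquake | alarm, burglary) = 0.259200/0.508800 ≈ 0.5094.

P(earthquake | alarm, burglary) ≈ 0.5094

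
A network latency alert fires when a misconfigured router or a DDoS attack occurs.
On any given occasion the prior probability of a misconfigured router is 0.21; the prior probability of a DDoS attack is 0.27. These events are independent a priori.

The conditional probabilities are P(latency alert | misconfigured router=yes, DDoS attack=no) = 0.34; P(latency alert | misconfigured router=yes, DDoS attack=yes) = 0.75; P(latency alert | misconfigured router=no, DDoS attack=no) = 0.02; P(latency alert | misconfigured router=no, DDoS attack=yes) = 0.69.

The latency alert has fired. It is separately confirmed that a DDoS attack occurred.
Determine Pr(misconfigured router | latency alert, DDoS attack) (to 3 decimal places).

Pr(misconfigured router | latency alert, DDoS attack) ≈ 0.224

Sum P(latency alert|·) weighted by the priors over both values of misconfigured router:
  P(latency alert | DDoS attack) = 0.69*0.79 + 0.75*0.21
        = 0.545100 + 0.157500 = 0.702600
Keeping only the misconfigured router-present terms gives 0.157500, so
  P(misconfigured router | latency alert, DDoS attack) = 0.157500 / 0.702600 ≈ 0.224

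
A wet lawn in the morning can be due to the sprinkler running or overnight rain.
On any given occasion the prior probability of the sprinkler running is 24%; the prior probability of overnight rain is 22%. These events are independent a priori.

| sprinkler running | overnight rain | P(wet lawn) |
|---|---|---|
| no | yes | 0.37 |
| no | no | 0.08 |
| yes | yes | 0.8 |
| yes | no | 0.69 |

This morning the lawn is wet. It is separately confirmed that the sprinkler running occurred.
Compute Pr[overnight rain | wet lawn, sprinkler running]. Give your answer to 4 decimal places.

Numerator (weight on configurations with overnight rain): 0.8*0.22 = 0.176000
The normalizing constant is 0.69*0.78 + 0.8*0.22 = 0.714200
P(overnight rain | wet lawn, sprinkler running) = 0.176000/0.714200 ≈ 0.2464

Pr[overnight rain | wet lawn, sprinkler running] ≈ 0.2464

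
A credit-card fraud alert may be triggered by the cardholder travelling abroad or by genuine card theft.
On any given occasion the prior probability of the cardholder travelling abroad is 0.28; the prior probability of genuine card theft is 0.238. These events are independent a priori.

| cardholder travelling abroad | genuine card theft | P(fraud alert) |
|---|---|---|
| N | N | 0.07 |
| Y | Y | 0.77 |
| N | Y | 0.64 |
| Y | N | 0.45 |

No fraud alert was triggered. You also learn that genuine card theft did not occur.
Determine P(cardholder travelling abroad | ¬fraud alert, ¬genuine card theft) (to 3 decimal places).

Sum P(¬fraud alert|·) weighted by the priors over both values of cardholder travelling abroad:
  P(¬fraud alert | ¬genuine card theft) = 0.93*0.72 + 0.55*0.28
        = 0.669600 + 0.154000 = 0.823600
Configurations with cardholder travelling abroad contribute 0.154000, so
  P(cardholder travelling abroad | ¬fraud alert, ¬genuine card theft) = 0.154000 / 0.823600 ≈ 0.187

P(cardholder travelling abroad | ¬fraud alert, ¬genuine card theft) ≈ 0.187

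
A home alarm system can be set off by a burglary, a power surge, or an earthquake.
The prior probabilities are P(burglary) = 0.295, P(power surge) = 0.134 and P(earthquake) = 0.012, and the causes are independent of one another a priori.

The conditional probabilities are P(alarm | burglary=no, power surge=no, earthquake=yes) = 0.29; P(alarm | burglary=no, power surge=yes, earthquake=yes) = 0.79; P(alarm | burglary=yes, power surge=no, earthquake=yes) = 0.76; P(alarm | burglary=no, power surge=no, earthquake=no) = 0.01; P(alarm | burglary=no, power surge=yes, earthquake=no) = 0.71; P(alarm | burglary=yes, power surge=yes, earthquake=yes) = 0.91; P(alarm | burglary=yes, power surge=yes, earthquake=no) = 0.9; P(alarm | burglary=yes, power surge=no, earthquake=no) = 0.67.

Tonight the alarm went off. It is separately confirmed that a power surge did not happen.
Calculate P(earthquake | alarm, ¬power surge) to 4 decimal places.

P(earthquake | alarm, ¬power surge) ≈ 0.0248

For the numerator, keep only earthquake=true terms: 0.002453 + 0.002690 = 0.005143
Denominator P(alarm | ¬power surge): 0.01×0.705×0.988 + 0.29×0.705×0.012 + 0.67×0.295×0.988 + 0.76×0.295×0.012 = 0.207386
Posterior = 0.005143 / 0.207386 ≈ 0.0248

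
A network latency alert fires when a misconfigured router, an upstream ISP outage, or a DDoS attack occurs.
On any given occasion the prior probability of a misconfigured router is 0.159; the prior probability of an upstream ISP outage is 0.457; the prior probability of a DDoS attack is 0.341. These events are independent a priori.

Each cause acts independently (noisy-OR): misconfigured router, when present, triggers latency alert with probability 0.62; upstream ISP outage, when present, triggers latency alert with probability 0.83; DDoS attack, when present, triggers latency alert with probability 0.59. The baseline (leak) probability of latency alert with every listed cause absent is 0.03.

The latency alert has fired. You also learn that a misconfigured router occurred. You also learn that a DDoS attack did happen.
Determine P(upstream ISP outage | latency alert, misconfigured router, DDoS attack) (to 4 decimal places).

Under noisy-OR, P(latency alert | causes) = 1 − (1−0.03)·∏(1−qᵢ) over the active causes.
Sum P(latency alert|·) weighted by the priors over both values of upstream ISP outage:
  P(latency alert | misconfigured router, DDoS attack) = 0.848874·0.543 + 0.974309·0.457
        = 0.460939 + 0.445259 = 0.906198
Keeping only the upstream ISP outage-present terms gives 0.445259, so
  P(upstream ISP outage | latency alert, misconfigured router, DDoS attack) = 0.445259 / 0.906198 ≈ 0.4913

P(upstream ISP outage | latency alert, misconfigured router, DDoS attack) ≈ 0.4913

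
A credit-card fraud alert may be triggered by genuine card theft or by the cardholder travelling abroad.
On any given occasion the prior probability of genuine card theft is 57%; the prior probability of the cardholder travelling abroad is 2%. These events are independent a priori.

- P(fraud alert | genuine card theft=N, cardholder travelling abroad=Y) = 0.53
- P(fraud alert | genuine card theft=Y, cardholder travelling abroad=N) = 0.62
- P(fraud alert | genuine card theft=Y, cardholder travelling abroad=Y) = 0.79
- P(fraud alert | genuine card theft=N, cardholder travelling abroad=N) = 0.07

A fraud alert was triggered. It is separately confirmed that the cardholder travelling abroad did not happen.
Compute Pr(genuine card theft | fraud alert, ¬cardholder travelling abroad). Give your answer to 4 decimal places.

Pr(genuine card theft | fraud alert, ¬cardholder travelling abroad) ≈ 0.9215

For the numerator, keep only genuine card theft=true terms: 0.62×0.57 = 0.353400
The normalizing constant is 0.07×0.43 + 0.62×0.57 = 0.383500
Posterior = 0.353400 / 0.383500 ≈ 0.9215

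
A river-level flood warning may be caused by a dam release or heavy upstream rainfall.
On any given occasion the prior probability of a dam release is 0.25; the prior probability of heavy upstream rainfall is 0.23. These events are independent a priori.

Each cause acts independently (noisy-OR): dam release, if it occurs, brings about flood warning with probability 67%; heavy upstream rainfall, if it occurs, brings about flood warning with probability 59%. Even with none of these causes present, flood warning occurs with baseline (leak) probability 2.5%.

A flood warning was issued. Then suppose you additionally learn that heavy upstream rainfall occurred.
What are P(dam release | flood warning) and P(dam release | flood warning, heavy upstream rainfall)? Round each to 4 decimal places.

P(dam release | flood warning) ≈ 0.6047; P(dam release | flood warning, heavy upstream rainfall) ≈ 0.3253

Under noisy-OR, P(flood warning | causes) = 1 − (1−0.025)·∏(1−qᵢ) over the active causes.
For the numerator, keep only dam release=true terms: 0.130563 + 0.049915 = 0.180478
Normalizer over all consistent configurations: 0.025×0.75×0.77 + 0.60025×0.75×0.23 + 0.67825×0.25×0.77 + 0.868082×0.25×0.23 = 0.298459
Posterior = 0.180478 / 0.298459 ≈ 0.6047

Now also conditioning on heavy upstream rainfall=true:
For the numerator, keep only dam release=true terms: 0.868082*0.25 = 0.217021
Denominator P(flood warning | heavy upstream rainfall): 0.60025*0.75 + 0.868082*0.25 = 0.667208
Posterior = 0.217021 / 0.667208 ≈ 0.3253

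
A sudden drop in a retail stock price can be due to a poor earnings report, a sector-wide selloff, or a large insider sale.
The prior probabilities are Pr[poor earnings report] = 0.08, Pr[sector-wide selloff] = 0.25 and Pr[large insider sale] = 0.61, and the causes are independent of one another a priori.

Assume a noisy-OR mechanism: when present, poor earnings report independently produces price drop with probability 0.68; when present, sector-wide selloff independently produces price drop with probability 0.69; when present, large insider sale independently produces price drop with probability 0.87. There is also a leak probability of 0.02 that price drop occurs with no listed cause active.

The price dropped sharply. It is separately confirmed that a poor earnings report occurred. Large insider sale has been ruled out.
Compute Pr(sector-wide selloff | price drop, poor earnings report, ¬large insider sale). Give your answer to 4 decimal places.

Pr(sector-wide selloff | price drop, poor earnings report, ¬large insider sale) ≈ 0.3048

Under noisy-OR, P(price drop | causes) = 1 − (1−0.02)·∏(1−qᵢ) over the active causes.
P(price drop | poor earnings report, ¬large insider sale) = 0.6864×0.75 + 0.902784×0.25 = 0.514800 + 0.225696 = 0.740496
The sector-wide selloff-present share is 0.902784×0.25 = 0.225696.
So P(sector-wide selloff | price drop, poor earnings report, ¬large insider sale) = 0.225696/0.740496 ≈ 0.3048.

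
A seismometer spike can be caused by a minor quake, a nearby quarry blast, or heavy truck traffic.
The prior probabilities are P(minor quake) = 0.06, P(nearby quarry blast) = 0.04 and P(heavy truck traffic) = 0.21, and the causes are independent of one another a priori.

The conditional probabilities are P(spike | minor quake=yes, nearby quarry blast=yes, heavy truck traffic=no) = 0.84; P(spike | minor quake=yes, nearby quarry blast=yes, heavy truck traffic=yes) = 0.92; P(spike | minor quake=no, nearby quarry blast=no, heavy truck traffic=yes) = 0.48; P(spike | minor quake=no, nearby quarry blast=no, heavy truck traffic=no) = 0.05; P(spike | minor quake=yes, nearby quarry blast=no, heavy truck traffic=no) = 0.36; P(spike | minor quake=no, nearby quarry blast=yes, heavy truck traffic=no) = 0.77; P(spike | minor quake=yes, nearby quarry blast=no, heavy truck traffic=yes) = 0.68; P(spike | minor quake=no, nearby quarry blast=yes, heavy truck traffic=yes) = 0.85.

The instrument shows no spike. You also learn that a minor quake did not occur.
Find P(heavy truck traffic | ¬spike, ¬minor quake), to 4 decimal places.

P(¬spike | ¬minor quake) = 0.95×0.96×0.79 + 0.52×0.96×0.21 + 0.23×0.04×0.79 + 0.15×0.04×0.21 = 0.720480 + 0.104832 + 0.007268 + 0.001260 = 0.833840
The heavy truck traffic-present share is 0.104832 + 0.001260 = 0.106092.
Hence the posterior is 0.106092/0.833840 ≈ 0.1272.

P(heavy truck traffic | ¬spike, ¬minor quake) ≈ 0.1272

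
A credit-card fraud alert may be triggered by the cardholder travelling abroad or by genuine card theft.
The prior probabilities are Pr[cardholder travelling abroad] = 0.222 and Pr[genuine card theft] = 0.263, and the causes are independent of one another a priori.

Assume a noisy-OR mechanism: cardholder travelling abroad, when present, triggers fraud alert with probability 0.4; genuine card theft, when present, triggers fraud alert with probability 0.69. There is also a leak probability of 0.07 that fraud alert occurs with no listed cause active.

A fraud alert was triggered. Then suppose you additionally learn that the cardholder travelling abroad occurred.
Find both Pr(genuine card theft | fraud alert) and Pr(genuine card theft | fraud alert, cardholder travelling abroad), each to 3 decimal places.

Under noisy-OR, P(fraud alert | causes) = 1 − (1−0.07)·∏(1−qᵢ) over the active causes.
Numerator (weight on configurations with genuine card theft): 0.145624 + 0.048286 = 0.193910
Normalizer over all consistent configurations: 0.07·0.778·0.737 + 0.7117·0.778·0.263 + 0.442·0.222·0.737 + 0.82702·0.222·0.263 = 0.306364
Posterior = 0.193910 / 0.306364 ≈ 0.633

With the extra evidence:
For the numerator, keep only genuine card theft=true terms: 0.82702·0.263 = 0.217506
Normalizer over all consistent configurations: 0.442·0.737 + 0.82702·0.263 = 0.543260
Posterior = 0.217506 / 0.543260 ≈ 0.400

Pr(genuine card theft | fraud alert) ≈ 0.633; Pr(genuine card theft | fraud alert, cardholder travelling abroad) ≈ 0.400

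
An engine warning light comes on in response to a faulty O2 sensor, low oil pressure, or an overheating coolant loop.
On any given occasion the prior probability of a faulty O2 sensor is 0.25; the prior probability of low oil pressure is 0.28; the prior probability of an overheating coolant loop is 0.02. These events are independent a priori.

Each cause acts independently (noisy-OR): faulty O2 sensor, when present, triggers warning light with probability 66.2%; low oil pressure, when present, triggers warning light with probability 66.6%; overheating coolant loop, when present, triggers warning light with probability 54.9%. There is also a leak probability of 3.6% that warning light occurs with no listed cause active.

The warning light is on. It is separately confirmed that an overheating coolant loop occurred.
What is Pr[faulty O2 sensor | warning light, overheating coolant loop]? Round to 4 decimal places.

Under noisy-OR, P(warning light | causes) = 1 − (1−0.036)·∏(1−qᵢ) over the active causes.
Numerator (weight on configurations with faulty O2 sensor): 0.153549 + 0.066564 = 0.220113
Normalizer over all consistent configurations: 0.565236×0.75×0.72 + 0.854789×0.75×0.28 + 0.85305×0.25×0.72 + 0.950919×0.25×0.28 = 0.704846
P(faulty O2 sensor | warning light, overheating coolant loop) = 0.220113/0.704846 ≈ 0.3123

Pr[faulty O2 sensor | warning light, overheating coolant loop] ≈ 0.3123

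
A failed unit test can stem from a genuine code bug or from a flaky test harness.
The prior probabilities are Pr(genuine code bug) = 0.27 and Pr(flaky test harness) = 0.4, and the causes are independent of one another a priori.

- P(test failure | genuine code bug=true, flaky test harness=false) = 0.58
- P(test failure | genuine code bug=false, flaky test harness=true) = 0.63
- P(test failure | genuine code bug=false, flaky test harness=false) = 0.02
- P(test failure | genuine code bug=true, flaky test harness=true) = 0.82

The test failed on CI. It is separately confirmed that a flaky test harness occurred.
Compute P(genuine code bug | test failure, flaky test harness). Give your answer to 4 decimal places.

P(test failure | flaky test harness) = 0.63*0.73 + 0.82*0.27 = 0.459900 + 0.221400 = 0.681300
Restricting to configurations with genuine code bug present: 0.82*0.27 = 0.221400.
P(genuine code bug | test failure, flaky test harness) = 0.221400 / 0.681300 ≈ 0.3250

P(genuine code bug | test failure, flaky test harness) ≈ 0.3250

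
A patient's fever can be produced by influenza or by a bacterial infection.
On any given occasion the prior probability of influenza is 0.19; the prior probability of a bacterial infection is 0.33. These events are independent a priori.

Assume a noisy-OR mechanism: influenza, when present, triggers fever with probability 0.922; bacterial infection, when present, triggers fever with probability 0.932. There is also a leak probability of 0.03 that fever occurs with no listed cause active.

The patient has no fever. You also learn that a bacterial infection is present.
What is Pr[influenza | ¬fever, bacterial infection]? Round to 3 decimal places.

Pr[influenza | ¬fever, bacterial infection] ≈ 0.018

Under noisy-OR, P(fever | causes) = 1 − (1−0.03)·∏(1−qᵢ) over the active causes.
By total probability over both values of influenza:
  P(¬fever | bacterial infection) = 0.06596*0.81 + 0.005145*0.19
        = 0.053428 + 0.000978 = 0.054406
Configurations with influenza contribute 0.000978, so
  P(influenza | ¬fever, bacterial infection) = 0.000978 / 0.054406 ≈ 0.018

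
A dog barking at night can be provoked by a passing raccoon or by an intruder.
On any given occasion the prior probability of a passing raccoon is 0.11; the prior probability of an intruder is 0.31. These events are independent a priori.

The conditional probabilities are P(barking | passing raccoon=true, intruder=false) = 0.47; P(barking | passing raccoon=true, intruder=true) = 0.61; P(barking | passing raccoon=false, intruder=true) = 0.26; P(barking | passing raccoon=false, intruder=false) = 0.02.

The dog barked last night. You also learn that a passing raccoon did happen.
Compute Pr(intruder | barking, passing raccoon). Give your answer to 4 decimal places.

Pr(intruder | barking, passing raccoon) ≈ 0.3683

P(barking | passing raccoon) = 0.47×0.69 + 0.61×0.31 = 0.324300 + 0.189100 = 0.513400
Restricting to configurations with intruder present: 0.61×0.31 = 0.189100.
So P(intruder | barking, passing raccoon) = 0.189100/0.513400 ≈ 0.3683.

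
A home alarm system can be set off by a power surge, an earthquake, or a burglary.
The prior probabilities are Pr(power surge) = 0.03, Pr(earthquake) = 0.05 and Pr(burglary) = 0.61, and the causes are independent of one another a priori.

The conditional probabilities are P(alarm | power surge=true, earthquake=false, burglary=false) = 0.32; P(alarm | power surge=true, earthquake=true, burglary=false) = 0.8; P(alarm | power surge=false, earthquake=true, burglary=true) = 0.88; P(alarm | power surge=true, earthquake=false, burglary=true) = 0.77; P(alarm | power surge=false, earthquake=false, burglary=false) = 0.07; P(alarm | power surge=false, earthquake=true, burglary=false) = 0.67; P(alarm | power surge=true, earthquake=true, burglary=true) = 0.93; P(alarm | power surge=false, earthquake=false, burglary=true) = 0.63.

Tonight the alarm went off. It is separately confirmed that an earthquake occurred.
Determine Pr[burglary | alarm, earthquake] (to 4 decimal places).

Weight on burglary=true, given the evidence: 0.520696 + 0.017019 = 0.537715
Denominator P(alarm | earthquake): 0.67×0.97×0.39 + 0.88×0.97×0.61 + 0.8×0.03×0.39 + 0.93×0.03×0.61 = 0.800536
P(burglary | alarm, earthquake) = 0.537715/0.800536 ≈ 0.6717

Pr[burglary | alarm, earthquake] ≈ 0.6717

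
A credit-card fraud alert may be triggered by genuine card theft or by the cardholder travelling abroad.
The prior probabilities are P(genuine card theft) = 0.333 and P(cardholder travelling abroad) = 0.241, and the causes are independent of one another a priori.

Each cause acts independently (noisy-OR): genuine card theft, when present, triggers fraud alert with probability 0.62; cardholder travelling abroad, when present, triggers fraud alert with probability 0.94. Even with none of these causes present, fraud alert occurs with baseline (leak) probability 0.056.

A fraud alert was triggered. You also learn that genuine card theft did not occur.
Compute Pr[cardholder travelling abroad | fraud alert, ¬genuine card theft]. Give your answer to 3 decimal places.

Under noisy-OR, P(fraud alert | causes) = 1 − (1−0.056)·∏(1−qᵢ) over the active causes.
P(fraud alert | ¬genuine card theft) = 0.056*0.759 + 0.94336*0.241 = 0.042504 + 0.227350 = 0.269854
Of this, 0.227350 comes from 0.94336*0.241 (the cardholder travelling abroad=true cases).
So P(cardholder travelling abroad | fraud alert, ¬genuine card theft) = 0.227350/0.269854 ≈ 0.842.

Pr[cardholder travelling abroad | fraud alert, ¬genuine card theft] ≈ 0.842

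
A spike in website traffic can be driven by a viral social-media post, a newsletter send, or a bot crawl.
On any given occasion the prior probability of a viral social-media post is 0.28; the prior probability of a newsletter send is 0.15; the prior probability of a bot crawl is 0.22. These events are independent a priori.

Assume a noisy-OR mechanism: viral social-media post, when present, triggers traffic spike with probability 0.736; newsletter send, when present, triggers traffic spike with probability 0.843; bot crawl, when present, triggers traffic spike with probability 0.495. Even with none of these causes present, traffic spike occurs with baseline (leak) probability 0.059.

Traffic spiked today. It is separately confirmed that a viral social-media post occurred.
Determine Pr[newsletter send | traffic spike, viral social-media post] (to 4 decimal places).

Pr[newsletter send | traffic spike, viral social-media post] ≈ 0.1795

Under noisy-OR, P(traffic spike | causes) = 1 − (1−0.059)·∏(1−qᵢ) over the active causes.
By total probability over the 4 (newsletter send, bot crawl) configurations:
  P(traffic spike | viral social-media post) = 0.751576·0.85·0.78 + 0.874546·0.85·0.22 + 0.960997·0.15·0.78 + 0.980304·0.15·0.22
        = 0.498295 + 0.163540 + 0.112437 + 0.032350 = 0.806622
Configurations with newsletter send contribute 0.144787, so
  P(newsletter send | traffic spike, viral social-media post) = 0.144787 / 0.806622 ≈ 0.1795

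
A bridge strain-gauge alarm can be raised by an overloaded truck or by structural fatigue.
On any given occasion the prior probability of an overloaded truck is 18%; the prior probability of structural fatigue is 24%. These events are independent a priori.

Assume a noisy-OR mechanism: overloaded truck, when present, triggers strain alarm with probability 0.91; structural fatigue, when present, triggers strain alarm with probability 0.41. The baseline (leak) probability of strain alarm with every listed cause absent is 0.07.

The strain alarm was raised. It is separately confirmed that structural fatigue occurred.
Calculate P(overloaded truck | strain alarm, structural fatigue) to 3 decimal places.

Under noisy-OR, P(strain alarm | causes) = 1 − (1−0.07)·∏(1−qᵢ) over the active causes.
For the numerator, keep only overloaded truck=true terms: 0.950617×0.18 = 0.171111
Denominator P(strain alarm | structural fatigue): 0.4513×0.82 + 0.950617×0.18 = 0.541177
P(overloaded truck | strain alarm, structural fatigue) = 0.171111/0.541177 ≈ 0.316

P(overloaded truck | strain alarm, structural fatigue) ≈ 0.316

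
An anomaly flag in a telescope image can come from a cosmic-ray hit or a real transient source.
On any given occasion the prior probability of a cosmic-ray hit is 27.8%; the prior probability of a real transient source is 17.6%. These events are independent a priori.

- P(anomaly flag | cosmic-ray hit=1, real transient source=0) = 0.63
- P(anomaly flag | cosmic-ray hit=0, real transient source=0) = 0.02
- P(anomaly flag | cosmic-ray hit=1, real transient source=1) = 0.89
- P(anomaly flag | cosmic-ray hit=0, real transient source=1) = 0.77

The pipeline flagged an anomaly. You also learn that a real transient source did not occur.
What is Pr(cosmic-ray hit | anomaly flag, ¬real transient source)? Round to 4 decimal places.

Pr(cosmic-ray hit | anomaly flag, ¬real transient source) ≈ 0.9238

P(anomaly flag | ¬real transient source) = 0.02·0.722 + 0.63·0.278 = 0.014440 + 0.175140 = 0.189580
The cosmic-ray hit-present share is 0.63·0.278 = 0.175140.
So P(cosmic-ray hit | anomaly flag, ¬real transient source) = 0.175140/0.189580 ≈ 0.9238.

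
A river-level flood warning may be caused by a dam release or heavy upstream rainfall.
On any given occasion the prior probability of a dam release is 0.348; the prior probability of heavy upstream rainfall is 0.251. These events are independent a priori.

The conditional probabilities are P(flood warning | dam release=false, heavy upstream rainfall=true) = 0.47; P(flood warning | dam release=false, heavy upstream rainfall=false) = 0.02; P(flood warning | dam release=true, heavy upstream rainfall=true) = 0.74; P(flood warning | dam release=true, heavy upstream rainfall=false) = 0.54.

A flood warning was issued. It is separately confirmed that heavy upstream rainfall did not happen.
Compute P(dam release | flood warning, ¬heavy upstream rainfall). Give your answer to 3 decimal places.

Numerator (weight on configurations with dam release): 0.54×0.348 = 0.187920
The normalizing constant is 0.02×0.652 + 0.54×0.348 = 0.200960
Posterior = 0.187920 / 0.200960 ≈ 0.935

P(dam release | flood warning, ¬heavy upstream rainfall) ≈ 0.935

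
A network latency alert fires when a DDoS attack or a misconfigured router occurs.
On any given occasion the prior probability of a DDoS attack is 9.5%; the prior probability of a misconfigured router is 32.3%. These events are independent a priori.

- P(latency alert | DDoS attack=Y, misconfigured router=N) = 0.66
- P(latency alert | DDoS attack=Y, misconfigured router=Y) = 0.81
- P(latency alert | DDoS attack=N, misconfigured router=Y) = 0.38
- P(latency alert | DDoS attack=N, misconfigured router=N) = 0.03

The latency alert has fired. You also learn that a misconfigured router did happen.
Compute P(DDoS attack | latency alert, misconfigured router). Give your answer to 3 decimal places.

Enumerate both values of DDoS attack and weight by the priors:
  P(latency alert | misconfigured router) = 0.38*0.905 + 0.81*0.095
        = 0.343900 + 0.076950 = 0.420850
The terms with DDoS attack present sum to 0.076950, so
  P(DDoS attack | latency alert, misconfigured router) = 0.076950 / 0.420850 ≈ 0.183

P(DDoS attack | latency alert, misconfigured router) ≈ 0.183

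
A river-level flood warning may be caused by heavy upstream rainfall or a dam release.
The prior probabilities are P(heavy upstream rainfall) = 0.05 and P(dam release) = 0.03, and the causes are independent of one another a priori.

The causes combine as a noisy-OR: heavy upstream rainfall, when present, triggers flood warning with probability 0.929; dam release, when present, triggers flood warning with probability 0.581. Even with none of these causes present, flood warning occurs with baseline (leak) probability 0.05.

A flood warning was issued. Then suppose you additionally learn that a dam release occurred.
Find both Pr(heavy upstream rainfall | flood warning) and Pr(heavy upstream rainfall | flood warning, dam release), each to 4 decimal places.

Under noisy-OR, P(flood warning | causes) = 1 − (1−0.05)·∏(1−qᵢ) over the active causes.
For the numerator, keep only heavy upstream rainfall=true terms: 0.045229 + 0.001458 = 0.046687
The normalizing constant is 0.05·0.95·0.97 + 0.60195·0.95·0.03 + 0.93255·0.05·0.97 + 0.971738·0.05·0.03 = 0.109918
Posterior = 0.046687 / 0.109918 ≈ 0.4247

With the extra evidence:
Weight on heavy upstream rainfall=true, given the evidence: 0.971738*0.05 = 0.048587
Normalizer over all consistent configurations: 0.60195*0.95 + 0.971738*0.05 = 0.620439
P(heavy upstream rainfall | flood warning, dam release) = 0.048587/0.620439 ≈ 0.0783

Pr(heavy upstream rainfall | flood warning) ≈ 0.4247; Pr(heavy upstream rainfall | flood warning, dam release) ≈ 0.0783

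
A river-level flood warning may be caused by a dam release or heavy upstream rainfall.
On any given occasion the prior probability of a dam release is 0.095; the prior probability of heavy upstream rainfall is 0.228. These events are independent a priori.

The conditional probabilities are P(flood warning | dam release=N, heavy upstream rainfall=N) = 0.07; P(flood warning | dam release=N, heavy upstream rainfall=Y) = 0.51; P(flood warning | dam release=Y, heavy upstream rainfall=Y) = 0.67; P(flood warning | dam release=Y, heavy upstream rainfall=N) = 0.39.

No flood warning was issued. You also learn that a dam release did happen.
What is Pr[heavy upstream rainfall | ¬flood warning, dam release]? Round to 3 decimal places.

Weight on heavy upstream rainfall=true, given the evidence: 0.33*0.228 = 0.075240
Normalizer over all consistent configurations: 0.61*0.772 + 0.33*0.228 = 0.546160
P(heavy upstream rainfall | ¬flood warning, dam release) = 0.075240/0.546160 ≈ 0.138

Pr[heavy upstream rainfall | ¬flood warning, dam release] ≈ 0.138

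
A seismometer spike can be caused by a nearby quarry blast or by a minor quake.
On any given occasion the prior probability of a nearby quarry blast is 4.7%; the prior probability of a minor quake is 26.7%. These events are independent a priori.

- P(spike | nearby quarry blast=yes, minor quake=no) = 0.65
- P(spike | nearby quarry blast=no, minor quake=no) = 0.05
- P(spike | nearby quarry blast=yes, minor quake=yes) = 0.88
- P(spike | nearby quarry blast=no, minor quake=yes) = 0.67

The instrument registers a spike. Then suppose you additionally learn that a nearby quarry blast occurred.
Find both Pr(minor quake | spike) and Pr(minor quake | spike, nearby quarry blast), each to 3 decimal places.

Sum P(spike|·) weighted by the priors over the 4 (nearby quarry blast, minor quake) configurations:
  P(spike) = 0.05·0.953·0.733 + 0.67·0.953·0.267 + 0.65·0.047·0.733 + 0.88·0.047·0.267
        = 0.034927 + 0.170482 + 0.022393 + 0.011043 = 0.238845
Configurations with minor quake contribute 0.181525, so
  P(minor quake | spike) = 0.181525 / 0.238845 ≈ 0.760

With the extra evidence:
P(spike | nearby quarry blast) = 0.65*0.733 + 0.88*0.267 = 0.476450 + 0.234960 = 0.711410
The minor quake-present share is 0.88*0.267 = 0.234960.
Hence the posterior is 0.234960/0.711410 ≈ 0.330.
This is intercausal reasoning (explaining away): once nearby quarry blast accounts for the spike, minor quake becomes less likely.

Pr(minor quake | spike) ≈ 0.760; Pr(minor quake | spike, nearby quarry blast) ≈ 0.330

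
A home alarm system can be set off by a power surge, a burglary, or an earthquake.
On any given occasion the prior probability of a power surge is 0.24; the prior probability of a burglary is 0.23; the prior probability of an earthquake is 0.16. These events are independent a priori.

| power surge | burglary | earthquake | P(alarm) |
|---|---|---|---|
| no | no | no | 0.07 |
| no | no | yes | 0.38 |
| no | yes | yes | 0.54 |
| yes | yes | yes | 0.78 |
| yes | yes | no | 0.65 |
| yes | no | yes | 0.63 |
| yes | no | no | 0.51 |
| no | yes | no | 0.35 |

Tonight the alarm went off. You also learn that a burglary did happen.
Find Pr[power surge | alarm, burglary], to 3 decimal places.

Numerator (weight on configurations with power surge): 0.131040 + 0.029952 = 0.160992
Normalizer over all consistent configurations: 0.35×0.76×0.84 + 0.54×0.76×0.16 + 0.65×0.24×0.84 + 0.78×0.24×0.16 = 0.450096
Posterior = 0.160992 / 0.450096 ≈ 0.358

Pr[power surge | alarm, burglary] ≈ 0.358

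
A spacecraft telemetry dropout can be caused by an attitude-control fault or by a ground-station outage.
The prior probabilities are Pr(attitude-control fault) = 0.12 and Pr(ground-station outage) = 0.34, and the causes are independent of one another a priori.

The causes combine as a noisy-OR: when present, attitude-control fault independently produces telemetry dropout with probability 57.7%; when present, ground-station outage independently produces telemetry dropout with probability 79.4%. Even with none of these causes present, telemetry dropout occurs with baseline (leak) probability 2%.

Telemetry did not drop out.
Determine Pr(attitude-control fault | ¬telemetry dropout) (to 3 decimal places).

Pr(attitude-control fault | ¬telemetry dropout) ≈ 0.055

Under noisy-OR, P(telemetry dropout | causes) = 1 − (1−0.02)·∏(1−qᵢ) over the active causes.
P(¬telemetry dropout) = 0.98·0.88·0.66 + 0.20188·0.88·0.34 + 0.41454·0.12·0.66 + 0.085395·0.12·0.34 = 0.569184 + 0.060402 + 0.032832 + 0.003484 = 0.665902
The attitude-control fault-present share is 0.032832 + 0.003484 = 0.036316.
So P(attitude-control fault | ¬telemetry dropout) = 0.036316/0.665902 ≈ 0.055.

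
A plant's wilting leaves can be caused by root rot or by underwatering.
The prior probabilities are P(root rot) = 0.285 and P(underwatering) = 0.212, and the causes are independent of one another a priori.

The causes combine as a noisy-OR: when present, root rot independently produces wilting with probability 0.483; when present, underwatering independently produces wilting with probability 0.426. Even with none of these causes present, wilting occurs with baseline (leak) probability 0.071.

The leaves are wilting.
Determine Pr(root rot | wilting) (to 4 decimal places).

Under noisy-OR, P(wilting | causes) = 1 − (1−0.071)·∏(1−qᵢ) over the active causes.
Enumerate the 4 (root rot, underwatering) configurations and weight by the priors:
  P(wilting) = 0.071*0.715*0.788 + 0.466754*0.715*0.212 + 0.519707*0.285*0.788 + 0.724312*0.285*0.212
        = 0.040003 + 0.070751 + 0.116716 + 0.043763 = 0.271233
The terms with root rot present sum to 0.160479, so
  P(root rot | wilting) = 0.160479 / 0.271233 ≈ 0.5917

Pr(root rot | wilting) ≈ 0.5917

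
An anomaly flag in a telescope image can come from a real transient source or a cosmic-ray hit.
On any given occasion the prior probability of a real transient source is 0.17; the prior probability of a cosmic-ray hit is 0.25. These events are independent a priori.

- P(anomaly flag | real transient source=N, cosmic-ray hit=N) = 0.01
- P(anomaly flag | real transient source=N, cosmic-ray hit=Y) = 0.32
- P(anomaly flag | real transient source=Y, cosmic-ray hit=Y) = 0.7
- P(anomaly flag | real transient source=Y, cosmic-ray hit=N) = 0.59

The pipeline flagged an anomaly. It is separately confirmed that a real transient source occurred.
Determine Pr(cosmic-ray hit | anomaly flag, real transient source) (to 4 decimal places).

Pr(cosmic-ray hit | anomaly flag, real transient source) ≈ 0.2834

P(anomaly flag | real transient source) = 0.59·0.75 + 0.7·0.25 = 0.442500 + 0.175000 = 0.617500
The cosmic-ray hit-present share is 0.7·0.25 = 0.175000.
Hence the posterior is 0.175000/0.617500 ≈ 0.2834.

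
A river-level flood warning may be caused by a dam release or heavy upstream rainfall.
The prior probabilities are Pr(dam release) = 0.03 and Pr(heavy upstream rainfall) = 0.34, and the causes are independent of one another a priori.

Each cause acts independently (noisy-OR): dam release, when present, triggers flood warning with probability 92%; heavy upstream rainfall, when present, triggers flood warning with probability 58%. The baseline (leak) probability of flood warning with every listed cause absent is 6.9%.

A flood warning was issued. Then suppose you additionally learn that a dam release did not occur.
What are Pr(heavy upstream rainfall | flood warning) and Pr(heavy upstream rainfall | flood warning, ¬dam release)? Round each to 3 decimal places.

Under noisy-OR, P(flood warning | causes) = 1 − (1−0.069)·∏(1−qᵢ) over the active causes.
Sum P(flood warning|·) weighted by the priors over the 4 (dam release, heavy upstream rainfall) configurations:
  P(flood warning) = 0.069*0.97*0.66 + 0.60898*0.97*0.34 + 0.92552*0.03*0.66 + 0.968718*0.03*0.34
        = 0.044174 + 0.200842 + 0.018325 + 0.009881 = 0.273222
Keeping only the heavy upstream rainfall-present terms gives 0.210723, so
  P(heavy upstream rainfall | flood warning) = 0.210723 / 0.273222 ≈ 0.771

Now also conditioning on dam release≠true:
By total probability over both values of heavy upstream rainfall:
  P(flood warning | ¬dam release) = 0.069×0.66 + 0.60898×0.34
        = 0.045540 + 0.207053 = 0.252593
Keeping only the heavy upstream rainfall-present terms gives 0.207053, so
  P(heavy upstream rainfall | flood warning, ¬dam release) = 0.207053 / 0.252593 ≈ 0.820

Pr(heavy upstream rainfall | flood warning) ≈ 0.771; Pr(heavy upstream rainfall | flood warning, ¬dam release) ≈ 0.820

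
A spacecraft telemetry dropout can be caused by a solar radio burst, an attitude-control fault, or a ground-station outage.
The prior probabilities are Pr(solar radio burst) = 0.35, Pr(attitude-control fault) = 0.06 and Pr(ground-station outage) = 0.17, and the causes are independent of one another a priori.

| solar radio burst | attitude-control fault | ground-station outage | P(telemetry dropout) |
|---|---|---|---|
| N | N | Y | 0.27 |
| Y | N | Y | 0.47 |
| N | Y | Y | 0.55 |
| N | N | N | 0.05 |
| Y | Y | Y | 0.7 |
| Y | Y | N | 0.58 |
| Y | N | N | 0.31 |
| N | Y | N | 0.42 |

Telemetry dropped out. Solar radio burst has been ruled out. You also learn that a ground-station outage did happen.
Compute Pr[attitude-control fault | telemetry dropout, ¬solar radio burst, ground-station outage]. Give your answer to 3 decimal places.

P(telemetry dropout | ¬solar radio burst, ground-station outage) = 0.27*0.94 + 0.55*0.06 = 0.253800 + 0.033000 = 0.286800
Restricting to configurations with attitude-control fault present: 0.55*0.06 = 0.033000.
So P(attitude-control fault | telemetry dropout, ¬solar radio burst, ground-station outage) = 0.033000/0.286800 ≈ 0.115.

Pr[attitude-control fault | telemetry dropout, ¬solar radio burst, ground-station outage] ≈ 0.115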